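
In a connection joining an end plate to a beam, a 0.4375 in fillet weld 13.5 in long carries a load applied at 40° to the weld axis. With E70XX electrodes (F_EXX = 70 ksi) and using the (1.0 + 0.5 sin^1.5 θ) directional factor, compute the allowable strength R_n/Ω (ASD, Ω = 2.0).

t_e = 0.707 × 0.4375 = 0.3093 in; A_we = 0.3093 × 13.5 = 4.176 in².
Directional factor: 1.0 + 0.5 sin^1.5(40°) = 1.258.
F_nw = 0.6 × 70 × 1.258 = 52.82 ksi.
R_n/Ω = (52.82 × 4.176) / 2.0 = 110.3 kip.

R_n/Ω ≈ 110 kip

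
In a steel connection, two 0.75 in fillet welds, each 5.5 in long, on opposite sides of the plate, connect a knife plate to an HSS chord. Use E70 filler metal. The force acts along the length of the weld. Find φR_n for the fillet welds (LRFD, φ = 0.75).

E70XX → F_EXX = 70 ksi.
Effective throat t_e = 0.707 × 0.75 = 0.5302 in.
Total length L = 11 in; A_we = 0.5302 × 11 = 5.833 in².
F_nw = 0.6 F_EXX = 0.6 × 70 = 42 ksi.
φR_n = 0.75 × 42 × 5.833 = 183.7 kips.

φR_n ≈ 184 kips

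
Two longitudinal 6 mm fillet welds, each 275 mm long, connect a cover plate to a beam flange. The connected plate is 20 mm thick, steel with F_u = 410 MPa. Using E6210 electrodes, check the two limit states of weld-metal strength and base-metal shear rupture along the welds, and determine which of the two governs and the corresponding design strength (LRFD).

E62XX → F_EXX = 620 MPa.
t_e = 0.707 × 6 = 4.242 mm; L = 550 mm.
Weld metal: φR_n = 0.75 × 0.6 × 620 × 4.242 × 550 × 10⁻³ = 650.9 kN.
Base metal (shear rupture): φR_n = 0.75 × 0.6 × 410 × 20 × 550 × 10⁻³ = 2030 kN.
Governing: weld metal.

φR_n ≈ 651 kN (weld metal governs)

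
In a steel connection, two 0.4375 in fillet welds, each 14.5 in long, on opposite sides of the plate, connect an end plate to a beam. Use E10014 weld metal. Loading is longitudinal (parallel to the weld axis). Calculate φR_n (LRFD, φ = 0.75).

φR_n ≈ 404 kips

E100XX → F_EXX = 100 ksi.
Effective throat t_e = 0.707 × 0.4375 = 0.3093 in.
Total length L = 29 in; A_we = 0.3093 × 29 = 8.97 in².
F_nw = 0.6 F_EXX = 0.6 × 100 = 60 ksi.
φR_n = 0.75 × 60 × 8.97 = 403.7 kips.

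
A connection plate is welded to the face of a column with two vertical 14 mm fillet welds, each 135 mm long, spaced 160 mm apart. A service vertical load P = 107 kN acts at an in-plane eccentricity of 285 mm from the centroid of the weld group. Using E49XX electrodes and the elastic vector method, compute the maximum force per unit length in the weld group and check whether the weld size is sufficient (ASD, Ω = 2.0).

f_max ≈ 1810 N/mm; NOT adequate

E49XX → F_EXX = 490 MPa.
Total weld length L_w = 270 mm. Treat welds as unit-width lines.
Polar moment about centroid: J = 2[d³/12 + d(b/2)²] = 2[135³/12 + 135×80²] = 2138000 mm³.
Direct shear f_v = P/L_w = 107×10³ / 270 = 396.3 N/mm (vertical).
Torsion M = P·e = 107×10³ × 285 = 30495000 N·mm.
Critical point at (x, y) = (80, 67.5) from centroid. f_tx = M·y/J = 962.7 N/mm; f_ty = M·x/J = 1141 N/mm.
Resultant f_max = √[f_tx² + (f_v + f_ty)²] = √[962.7² + (396.3 + 1141)²] = 1814 N/mm.
Capacity per unit length: r_n/Ω = (1/2.0) × 0.6 × 490 × (0.707 × 14) = 1455 N/mm.
1814 > 1455 → NOT adequate.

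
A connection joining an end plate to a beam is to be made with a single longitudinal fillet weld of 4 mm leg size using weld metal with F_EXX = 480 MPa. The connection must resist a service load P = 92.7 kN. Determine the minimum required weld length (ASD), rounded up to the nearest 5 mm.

Throat t_e = 0.707 × 4 = 2.828 mm.
r_n/Ω = (0.6 × 480 × 2.828) / 2.0 = 407.2 N/mm = 0.4072 kN/mm.
L_req = P / (r_n/Ω) = 92.7 / 0.4072 = 227.6 mm total.
Round up → use L = 230 mm.

L = 230 mm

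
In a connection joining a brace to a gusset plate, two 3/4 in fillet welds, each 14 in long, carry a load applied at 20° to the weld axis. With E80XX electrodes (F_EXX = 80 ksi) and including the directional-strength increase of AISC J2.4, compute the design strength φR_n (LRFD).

φR_n ≈ 588 kip

t_e = 0.707 × 0.75 = 0.5302 in; A_we = 0.5302 × 28 = 14.85 in².
Directional factor: 1.0 + 0.5 sin^1.5(20°) = 1.1.
F_nw = 0.6 × 80 × 1.1 = 52.8 ksi.
φR_n = 0.75 × 52.8 × 14.85 = 587.9 kip.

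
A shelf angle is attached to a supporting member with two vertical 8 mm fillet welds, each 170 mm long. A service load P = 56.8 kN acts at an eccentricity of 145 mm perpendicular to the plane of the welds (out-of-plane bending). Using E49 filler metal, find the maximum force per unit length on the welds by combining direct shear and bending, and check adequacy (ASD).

E49XX → F_EXX = 490 MPa.
L_w = 2 × 170 = 340 mm; section modulus (unit throat) S = 2 × L²/6 = 9633 mm².
Direct shear f_v = P/L_w = 56.8×10³/340 = 167.1 N/mm.
Moment M = P × e = 56.8×10³ × 145 = 8236000 N·mm; bending f_b = M/S = 854.9 N/mm.
f_max = √(f_v² + f_b²) = √(167.1² + 854.9²) = 871.1 N/mm.
r_n/Ω = (1/2.0) × 0.6 × 490 × (0.707 × 8) = 831.4 N/mm → NOT adequate.

f_max ≈ 871 N/mm; NOT adequate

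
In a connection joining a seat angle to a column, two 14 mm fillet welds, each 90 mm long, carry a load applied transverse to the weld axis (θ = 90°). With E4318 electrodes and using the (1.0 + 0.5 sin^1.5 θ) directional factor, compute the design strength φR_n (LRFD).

E43XX → F_EXX = 430 MPa.
t_e = 0.707 × 14 = 9.898 mm; A_we = 9.898 × 180 = 1782 mm².
Directional factor: 1.0 + 0.5 sin^1.5(90°) = 1.5.
F_nw = 0.6 × 430 × 1.5 = 387 MPa.
φR_n = 0.75 × 387 × 1782 × 10⁻³ = 517.1 kN.

φR_n ≈ 517 kN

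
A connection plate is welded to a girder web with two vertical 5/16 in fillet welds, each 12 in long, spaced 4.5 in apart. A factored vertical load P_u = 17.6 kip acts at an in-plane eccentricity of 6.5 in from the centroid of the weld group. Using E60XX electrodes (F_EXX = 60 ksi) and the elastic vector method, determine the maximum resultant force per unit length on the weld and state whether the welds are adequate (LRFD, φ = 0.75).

f_max ≈ 2.16 kip/in; adequate

Total weld length L_w = 24 in. Treat welds as unit-width lines.
Polar moment about centroid: J = 2[d³/12 + d(b/2)²] = 2[12³/12 + 12×2.25²] = 409.5 in³.
Direct shear f_v = P/L_w = 17.6 / 24 = 0.7333 kip/in (vertical).
Torsion M = P·e = 17.6 × 6.5 = 114.4 kip·in.
Critical point at (x, y) = (2.25, 6) from centroid. f_tx = M·y/J = 1.676 kip/in; f_ty = M·x/J = 0.6286 kip/in.
Resultant f_max = √[f_tx² + (f_v + f_ty)²] = √[1.676² + (0.7333 + 0.6286)²] = 2.16 kip/in.
Capacity per unit length: φr_n = 0.75 × 0.6 × 60 × (0.707 × 0.3125) = 5.965 kip/in.
2.16 ≤ 5.965 → adequate.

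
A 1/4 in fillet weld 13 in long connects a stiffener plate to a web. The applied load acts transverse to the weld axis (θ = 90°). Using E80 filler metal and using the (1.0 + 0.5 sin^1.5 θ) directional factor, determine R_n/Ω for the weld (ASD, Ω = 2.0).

R_n/Ω ≈ 82.7 kips

E80XX → F_EXX = 80 ksi.
t_e = 0.707 × 0.25 = 0.1767 in; A_we = 0.1767 × 13 = 2.298 in².
Directional factor: 1.0 + 0.5 sin^1.5(90°) = 1.5.
F_nw = 0.6 × 80 × 1.5 = 72 ksi.
R_n/Ω = (72 × 2.298) / 2.0 = 82.72 kips.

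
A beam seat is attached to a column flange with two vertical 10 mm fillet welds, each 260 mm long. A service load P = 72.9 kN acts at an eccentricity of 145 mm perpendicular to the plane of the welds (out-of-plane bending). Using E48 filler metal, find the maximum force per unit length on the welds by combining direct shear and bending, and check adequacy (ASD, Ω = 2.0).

f_max ≈ 490 N/mm; adequate

E48XX → F_EXX = 480 MPa.
L_w = 2 × 260 = 520 mm; section modulus (unit throat) S = 2 × L²/6 = 22530 mm².
Direct shear f_v = P/L_w = 72.9×10³/520 = 140.2 N/mm.
Moment M = P × e = 72.9×10³ × 145 = 10570000 N·mm; bending f_b = M/S = 469.1 N/mm.
f_max = √(f_v² + f_b²) = √(140.2² + 469.1²) = 489.6 N/mm.
r_n/Ω = (1/2.0) × 0.6 × 480 × (0.707 × 10) = 1018 N/mm → adequate.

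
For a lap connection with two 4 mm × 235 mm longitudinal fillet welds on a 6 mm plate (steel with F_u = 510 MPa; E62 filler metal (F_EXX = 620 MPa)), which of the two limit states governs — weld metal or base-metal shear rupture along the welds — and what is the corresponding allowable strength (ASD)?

t_e = 0.707 × 4 = 2.828 mm; L = 470 mm.
Weld metal: R_n/Ω = (1/2.0) × 0.6 × 620 × 2.828 × 470 × 10⁻³ = 247.2 kN.
Base metal (shear rupture): R_n/Ω = (1/2.0) × 0.6 × 510 × 6 × 470 × 10⁻³ = 431.5 kN.
Governing: weld metal.

R_n/Ω ≈ 247 kN (weld metal governs)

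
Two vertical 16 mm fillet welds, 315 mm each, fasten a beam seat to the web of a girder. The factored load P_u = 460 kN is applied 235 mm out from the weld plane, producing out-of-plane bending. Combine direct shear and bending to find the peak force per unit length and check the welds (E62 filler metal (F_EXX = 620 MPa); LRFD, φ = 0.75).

f_max ≈ 3350 N/mm; NOT adequate

L_w = 2 × 315 = 630 mm; section modulus (unit throat) S = 2 × L²/6 = 33080 mm².
Direct shear f_v = P/L_w = 460×10³/630 = 730.2 N/mm.
Moment M = P × e = 460×10³ × 235 = 108100000 N·mm; bending f_b = M/S = 3268 N/mm.
f_max = √(f_v² + f_b²) = √(730.2² + 3268²) = 3349 N/mm.
φr_n = 0.75 × 0.6 × 620 × (0.707 × 16) = 3156 N/mm → NOT adequate.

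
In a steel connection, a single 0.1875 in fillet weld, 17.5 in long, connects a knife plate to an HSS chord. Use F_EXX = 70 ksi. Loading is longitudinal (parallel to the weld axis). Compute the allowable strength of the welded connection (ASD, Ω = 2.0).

Effective throat t_e = 0.707 × 0.1875 = 0.1326 in.
Total length L = 17.5 in; A_we = 0.1326 × 17.5 = 2.32 in².
F_nw = 0.6 F_EXX = 0.6 × 70 = 42 ksi.
R_n = 42 × 2.32 = 97.43 kip; R_n/Ω = 97.43/2.0 = 48.72 kip.

R_n/Ω ≈ 48.7 kip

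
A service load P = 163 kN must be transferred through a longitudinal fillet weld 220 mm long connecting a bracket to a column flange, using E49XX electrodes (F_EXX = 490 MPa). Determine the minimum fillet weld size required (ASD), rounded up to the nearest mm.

Total weld length L = 220 mm.
Required throat t_e = P × Ω / (0.6 F_EXX × L) = 163 × 2.0 / (0.6 × 490 × 220 × 10⁻³) = 5.04 mm.
Required leg w = t_e / 0.707 = 7.129 mm → use 8 mm.

w = 8 mm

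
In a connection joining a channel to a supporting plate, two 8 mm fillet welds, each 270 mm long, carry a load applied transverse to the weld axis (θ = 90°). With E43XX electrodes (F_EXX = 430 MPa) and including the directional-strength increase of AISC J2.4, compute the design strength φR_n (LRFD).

t_e = 0.707 × 8 = 5.656 mm; A_we = 5.656 × 540 = 3054 mm².
Directional factor: 1.0 + 0.5 sin^1.5(90°) = 1.5.
F_nw = 0.6 × 430 × 1.5 = 387 MPa.
φR_n = 0.75 × 387 × 3054 × 10⁻³ = 886.5 kN.

φR_n ≈ 886 kN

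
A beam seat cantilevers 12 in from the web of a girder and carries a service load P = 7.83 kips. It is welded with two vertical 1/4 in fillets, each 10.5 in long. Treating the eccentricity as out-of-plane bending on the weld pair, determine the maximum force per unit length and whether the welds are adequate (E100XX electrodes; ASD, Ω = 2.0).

E100XX → F_EXX = 100 ksi.
L_w = 2 × 10.5 = 21 in; section modulus (unit throat) S = 2 × L²/6 = 36.75 in².
Direct shear f_v = P/L_w = 7.83/21 = 0.3729 kip/in.
Moment M = P × e = 7.83 × 12 = 93.96 kip·in; bending f_b = M/S = 2.557 kip/in.
f_max = √(f_v² + f_b²) = √(0.3729² + 2.557²) = 2.584 kip/in.
r_n/Ω = (1/2.0) × 0.6 × 100 × (0.707 × 0.25) = 5.302 kip/in → adequate.

f_max ≈ 2.58 kip/in; adequate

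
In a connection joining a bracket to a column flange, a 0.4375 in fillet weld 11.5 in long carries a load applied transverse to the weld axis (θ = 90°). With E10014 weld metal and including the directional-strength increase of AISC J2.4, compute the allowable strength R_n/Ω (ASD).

E100XX → F_EXX = 100 ksi.
t_e = 0.707 × 0.4375 = 0.3093 in; A_we = 0.3093 × 11.5 = 3.557 in².
Directional factor: 1.0 + 0.5 sin^1.5(90°) = 1.5.
F_nw = 0.6 × 100 × 1.5 = 90 ksi.
R_n/Ω = (90 × 3.557) / 2.0 = 160.1 kip.

R_n/Ω ≈ 160 kip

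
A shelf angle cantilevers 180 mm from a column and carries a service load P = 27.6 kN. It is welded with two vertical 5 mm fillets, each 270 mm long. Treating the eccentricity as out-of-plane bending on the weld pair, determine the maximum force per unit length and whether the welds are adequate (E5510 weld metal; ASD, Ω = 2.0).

E55XX → F_EXX = 550 MPa.
L_w = 2 × 270 = 540 mm; section modulus (unit throat) S = 2 × L²/6 = 24300 mm².
Direct shear f_v = P/L_w = 27.6×10³/540 = 51.11 N/mm.
Moment M = P × e = 27.6×10³ × 180 = 4968000 N·mm; bending f_b = M/S = 204.4 N/mm.
f_max = √(f_v² + f_b²) = √(51.11² + 204.4²) = 210.7 N/mm.
r_n/Ω = (1/2.0) × 0.6 × 550 × (0.707 × 5) = 583.3 N/mm → adequate.

f_max ≈ 211 N/mm; adequate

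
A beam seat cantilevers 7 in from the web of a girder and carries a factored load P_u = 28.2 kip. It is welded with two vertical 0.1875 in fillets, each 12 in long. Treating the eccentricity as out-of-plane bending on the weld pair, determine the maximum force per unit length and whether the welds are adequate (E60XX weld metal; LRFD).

f_max ≈ 4.28 kip/in; NOT adequate

E60XX → F_EXX = 60 ksi.
L_w = 2 × 12 = 24 in; section modulus (unit throat) S = 2 × L²/6 = 48 in².
Direct shear f_v = P/L_w = 28.2/24 = 1.175 kip/in.
Moment M = P × e = 28.2 × 7 = 197.4 kip·in; bending f_b = M/S = 4.112 kip/in.
f_max = √(f_v² + f_b²) = √(1.175² + 4.112²) = 4.277 kip/in.
φr_n = 0.75 × 0.6 × 60 × (0.707 × 0.1875) = 3.579 kip/in → NOT adequate.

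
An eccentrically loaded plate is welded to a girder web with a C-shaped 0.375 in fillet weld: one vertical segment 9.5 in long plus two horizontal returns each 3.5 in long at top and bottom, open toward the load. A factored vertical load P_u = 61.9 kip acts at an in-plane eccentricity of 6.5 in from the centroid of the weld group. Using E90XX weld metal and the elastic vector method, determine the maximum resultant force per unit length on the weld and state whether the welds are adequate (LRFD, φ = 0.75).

E90XX → F_EXX = 90 ksi.
Total weld length L_w = 16.5 in. Treat welds as unit-width lines.
Centroid: x̄ = 2×3.5×1.75 / 16.5 = 0.7424 in from the vertical weld.
Polar moment about centroid: J = I_x + I_y = [9.5³/12 + 2×3.5×4.75²] + [9.5×0.7424² + 2(3.5³/12 + 3.5×1.008²)] = 248.9 in³.
Direct shear f_v = P/L_w = 61.9 / 16.5 = 3.752 kip/in (vertical).
Torsion M = P·e = 61.9 × 6.5 = 402.35 kip·in.
Critical point at (x, y) = (2.758, 4.75) from centroid. f_tx = M·y/J = 7.679 kip/in; f_ty = M·x/J = 4.458 kip/in.
Resultant f_max = √[f_tx² + (f_v + f_ty)²] = √[7.679² + (3.752 + 4.458)²] = 11.24 kip/in.
Capacity per unit length: φr_n = 0.75 × 0.6 × 90 × (0.707 × 0.375) = 10.74 kip/in.
11.24 > 10.74 → NOT adequate.

f_max ≈ 11.2 kip/in; NOT adequate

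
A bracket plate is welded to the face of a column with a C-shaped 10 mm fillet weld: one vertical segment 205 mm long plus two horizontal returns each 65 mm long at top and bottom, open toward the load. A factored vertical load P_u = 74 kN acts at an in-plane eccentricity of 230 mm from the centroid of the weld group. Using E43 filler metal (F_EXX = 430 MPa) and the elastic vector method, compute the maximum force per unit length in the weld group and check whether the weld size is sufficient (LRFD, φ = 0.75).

Total weld length L_w = 335 mm. Treat welds as unit-width lines.
Centroid: x̄ = 2×65×32.5 / 335 = 12.61 mm from the vertical weld.
Polar moment about centroid: J = I_x + I_y = [205³/12 + 2×65×102.5²] + [205×12.61² + 2(65³/12 + 65×19.89²)] = 2214000 mm³.
Direct shear f_v = P/L_w = 74×10³ / 335 = 220.9 N/mm (vertical).
Torsion M = P·e = 74×10³ × 230 = 17020000 N·mm.
Critical point at (x, y) = (52.39, 102.5) from centroid. f_tx = M·y/J = 788.1 N/mm; f_ty = M·x/J = 402.8 N/mm.
Resultant f_max = √[f_tx² + (f_v + f_ty)²] = √[788.1² + (220.9 + 402.8)²] = 1005 N/mm.
Capacity per unit length: φr_n = 0.75 × 0.6 × 430 × (0.707 × 10) = 1368 N/mm.
1005 ≤ 1368 → adequate.

f_max ≈ 1010 N/mm; adequate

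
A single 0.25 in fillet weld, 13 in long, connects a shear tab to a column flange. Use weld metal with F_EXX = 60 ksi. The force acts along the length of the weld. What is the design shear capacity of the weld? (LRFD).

φR_n ≈ 62 kip

Effective throat t_e = 0.707 × 0.25 = 0.1767 in.
Total length L = 13 in; A_we = 0.1767 × 13 = 2.298 in².
F_nw = 0.6 F_EXX = 0.6 × 60 = 36 ksi.
φR_n = 0.75 × 36 × 2.298 = 62.04 kip.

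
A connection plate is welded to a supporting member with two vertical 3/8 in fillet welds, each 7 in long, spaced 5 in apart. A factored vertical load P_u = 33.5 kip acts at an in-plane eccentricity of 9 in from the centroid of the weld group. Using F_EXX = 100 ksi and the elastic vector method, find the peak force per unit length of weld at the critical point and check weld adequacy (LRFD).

f_max ≈ 10.5 kip/in; adequate

Total weld length L_w = 14 in. Treat welds as unit-width lines.
Polar moment about centroid: J = 2[d³/12 + d(b/2)²] = 2[7³/12 + 7×2.5²] = 144.7 in³.
Direct shear f_v = P/L_w = 33.5 / 14 = 2.393 kip/in (vertical).
Torsion M = P·e = 33.5 × 9 = 301.5 kip·in.
Critical point at (x, y) = (2.5, 3.5) from centroid. f_tx = M·y/J = 7.294 kip/in; f_ty = M·x/J = 5.21 kip/in.
Resultant f_max = √[f_tx² + (f_v + f_ty)²] = √[7.294² + (2.393 + 5.21)²] = 10.54 kip/in.
Capacity per unit length: φr_n = 0.75 × 0.6 × 100 × (0.707 × 0.375) = 11.93 kip/in.
10.54 ≤ 11.93 → adequate.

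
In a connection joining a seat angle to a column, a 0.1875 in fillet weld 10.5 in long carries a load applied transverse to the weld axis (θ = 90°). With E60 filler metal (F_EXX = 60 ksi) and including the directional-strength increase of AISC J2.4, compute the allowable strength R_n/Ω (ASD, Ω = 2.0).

t_e = 0.707 × 0.1875 = 0.1326 in; A_we = 0.1326 × 10.5 = 1.392 in².
Directional factor: 1.0 + 0.5 sin^1.5(90°) = 1.5.
F_nw = 0.6 × 60 × 1.5 = 54 ksi.
R_n/Ω = (54 × 1.392) / 2.0 = 37.58 kip.

R_n/Ω ≈ 37.6 kip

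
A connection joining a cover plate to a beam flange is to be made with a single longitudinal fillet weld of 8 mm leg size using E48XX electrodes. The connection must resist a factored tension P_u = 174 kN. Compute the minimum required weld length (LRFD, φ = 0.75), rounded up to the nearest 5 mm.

L = 145 mm

E48XX → F_EXX = 480 MPa.
Throat t_e = 0.707 × 8 = 5.656 mm.
φr_n = 0.75 × 0.6 × 480 × 5.656 × 10⁻³ = 1.222 kN/mm.
L_req = P_u / φr_n = 174 / 1.222 = 142.4 mm total.
Round up → use L = 145 mm.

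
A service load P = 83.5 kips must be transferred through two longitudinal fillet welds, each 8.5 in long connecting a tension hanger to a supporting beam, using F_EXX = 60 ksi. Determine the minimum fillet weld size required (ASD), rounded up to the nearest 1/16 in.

Total weld length L = 17 in.
Required throat t_e = P × Ω / (0.6 F_EXX × L) = 83.5 × 2.0 / (0.6 × 60 × 17) = 0.2729 in.
Required leg w = t_e / 0.707 = 0.386 in → use 7/16 in.

w = 7/16 in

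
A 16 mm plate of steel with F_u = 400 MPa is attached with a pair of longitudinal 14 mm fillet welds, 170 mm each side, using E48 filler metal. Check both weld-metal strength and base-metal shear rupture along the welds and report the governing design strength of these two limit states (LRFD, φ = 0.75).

E48XX → F_EXX = 480 MPa.
t_e = 0.707 × 14 = 9.898 mm; L = 340 mm.
Weld metal: φR_n = 0.75 × 0.6 × 480 × 9.898 × 340 × 10⁻³ = 726.9 kN.
Base metal (shear rupture): φR_n = 0.75 × 0.6 × 400 × 16 × 340 × 10⁻³ = 979.2 kN.
Governing: weld metal.

φR_n ≈ 727 kN (weld metal governs)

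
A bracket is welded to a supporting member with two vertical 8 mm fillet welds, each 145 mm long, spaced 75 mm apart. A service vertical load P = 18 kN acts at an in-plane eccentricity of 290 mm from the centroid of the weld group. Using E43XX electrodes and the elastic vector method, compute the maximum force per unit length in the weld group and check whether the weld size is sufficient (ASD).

E43XX → F_EXX = 430 MPa.
Total weld length L_w = 290 mm. Treat welds as unit-width lines.
Polar moment about centroid: J = 2[d³/12 + d(b/2)²] = 2[145³/12 + 145×37.5²] = 915900 mm³.
Direct shear f_v = P/L_w = 18×10³ / 290 = 62.07 N/mm (vertical).
Torsion M = P·e = 18×10³ × 290 = 5220000 N·mm.
Critical point at (x, y) = (37.5, 72.5) from centroid. f_tx = M·y/J = 413.2 N/mm; f_ty = M·x/J = 213.7 N/mm.
Resultant f_max = √[f_tx² + (f_v + f_ty)²] = √[413.2² + (62.07 + 213.7)²] = 496.8 N/mm.
Capacity per unit length: r_n/Ω = (1/2.0) × 0.6 × 430 × (0.707 × 8) = 729.6 N/mm.
496.8 ≤ 729.6 → adequate.

f_max ≈ 497 N/mm; adequate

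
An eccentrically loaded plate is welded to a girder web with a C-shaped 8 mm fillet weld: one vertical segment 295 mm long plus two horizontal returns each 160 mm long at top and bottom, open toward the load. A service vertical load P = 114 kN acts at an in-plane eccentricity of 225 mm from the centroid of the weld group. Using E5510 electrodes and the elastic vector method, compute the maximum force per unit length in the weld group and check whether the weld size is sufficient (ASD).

f_max ≈ 585 N/mm; adequate

E55XX → F_EXX = 550 MPa.
Total weld length L_w = 615 mm. Treat welds as unit-width lines.
Centroid: x̄ = 2×160×80 / 615 = 41.63 mm from the vertical weld.
Polar moment about centroid: J = I_x + I_y = [295³/12 + 2×160×147.5²] + [295×41.63² + 2(160³/12 + 160×38.37²)] = 10770000 mm³.
Direct shear f_v = P/L_w = 114×10³ / 615 = 185.4 N/mm (vertical).
Torsion M = P·e = 114×10³ × 225 = 25650000 N·mm.
Critical point at (x, y) = (118.4, 147.5) from centroid. f_tx = M·y/J = 351.4 N/mm; f_ty = M·x/J = 282 N/mm.
Resultant f_max = √[f_tx² + (f_v + f_ty)²] = √[351.4² + (185.4 + 282)²] = 584.7 N/mm.
Capacity per unit length: r_n/Ω = (1/2.0) × 0.6 × 550 × (0.707 × 8) = 933.2 N/mm.
584.7 ≤ 933.2 → adequate.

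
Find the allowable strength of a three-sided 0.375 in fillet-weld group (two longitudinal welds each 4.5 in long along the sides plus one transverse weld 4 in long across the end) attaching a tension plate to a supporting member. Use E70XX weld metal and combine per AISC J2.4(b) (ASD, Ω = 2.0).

R_n/Ω ≈ 76 kip

E70XX → F_EXX = 70 ksi.
t_e = 0.707 × 0.375 = 0.2651 in.
R_nwl = 0.6 × 70 × 0.2651 × 9 = 100.2 kip (longitudinal, 2 welds).
R_nwt = 0.6 × 70 × 0.2651 × 4 = 44.54 kip (transverse, base value).
(i) R_nwl + R_nwt = 144.8 kip; (ii) 0.85 R_nwl + 1.5 R_nwt = 152 kip.
R_n = max = 152 kip [governs: (ii)]; R_n/Ω = 76 kip.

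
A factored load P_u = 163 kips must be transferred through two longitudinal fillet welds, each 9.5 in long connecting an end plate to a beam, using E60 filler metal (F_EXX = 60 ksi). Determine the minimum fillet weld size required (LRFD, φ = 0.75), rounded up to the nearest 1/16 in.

Total weld length L = 19 in.
Required throat t_e = P_u / (φ × 0.6 F_EXX × L) = 163 / (0.75 × 0.6 × 60 × 19) = 0.3177 in.
Required leg w = t_e / 0.707 = 0.4494 in → use 1/2 in.

w = 1/2 in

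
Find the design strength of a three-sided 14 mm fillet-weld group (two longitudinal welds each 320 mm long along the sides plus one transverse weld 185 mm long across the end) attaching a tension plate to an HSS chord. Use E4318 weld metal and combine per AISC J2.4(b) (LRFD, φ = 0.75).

φR_n ≈ 1580 kN

E43XX → F_EXX = 430 MPa.
t_e = 0.707 × 14 = 9.898 mm.
R_nwl = 0.6 × 430 × 9.898 × 640 × 10⁻³ = 1634 kN (longitudinal, 2 welds).
R_nwt = 0.6 × 430 × 9.898 × 185 × 10⁻³ = 472.4 kN (transverse, base value).
(i) R_nwl + R_nwt = 2107 kN; (ii) 0.85 R_nwl + 1.5 R_nwt = 2098 kN.
R_n = max = 2107 kN [governs: (i)]; φR_n = 1580 kN.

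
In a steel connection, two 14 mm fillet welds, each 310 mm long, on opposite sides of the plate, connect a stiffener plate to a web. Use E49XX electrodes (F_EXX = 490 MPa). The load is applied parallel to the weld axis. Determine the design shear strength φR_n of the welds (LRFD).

Effective throat t_e = 0.707 × 14 = 9.898 mm.
Total length L = 620 mm; A_we = 9.898 × 620 = 6137 mm².
F_nw = 0.6 F_EXX = 0.6 × 490 = 294 MPa.
φR_n = 0.75 × 294 × 6137 × 10⁻³ = 1353 kN.

φR_n ≈ 1350 kN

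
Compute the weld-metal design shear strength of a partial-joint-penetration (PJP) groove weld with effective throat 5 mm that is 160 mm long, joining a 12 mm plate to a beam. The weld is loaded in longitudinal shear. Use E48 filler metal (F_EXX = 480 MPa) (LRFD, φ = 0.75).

Effective throat (given) t_e = 5 mm.
A_we = 5 × 160 = 800 mm².
F_nw = 0.6 F_EXX = 288 MPa.
φR_n = 0.75 × 288 × 800 × 10⁻³ = 172.8 kN.

φR_n ≈ 173 kN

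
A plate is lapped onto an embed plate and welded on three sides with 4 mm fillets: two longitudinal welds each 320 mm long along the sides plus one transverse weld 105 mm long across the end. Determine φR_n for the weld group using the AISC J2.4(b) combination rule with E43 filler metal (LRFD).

E43XX → F_EXX = 430 MPa.
t_e = 0.707 × 4 = 2.828 mm.
R_nwl = 0.6 × 430 × 2.828 × 640 × 10⁻³ = 467 kN (longitudinal, 2 welds).
R_nwt = 0.6 × 430 × 2.828 × 105 × 10⁻³ = 76.61 kN (transverse, base value).
(i) R_nwl + R_nwt = 543.6 kN; (ii) 0.85 R_nwl + 1.5 R_nwt = 511.8 kN.
R_n = max = 543.6 kN [governs: (i)]; φR_n = 407.7 kN.

φR_n ≈ 408 kN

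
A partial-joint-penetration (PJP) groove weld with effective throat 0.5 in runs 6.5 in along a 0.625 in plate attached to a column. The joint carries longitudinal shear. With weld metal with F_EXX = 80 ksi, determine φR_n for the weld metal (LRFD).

Effective throat (given) t_e = 0.5 in.
A_we = 0.5 × 6.5 = 3.25 in².
F_nw = 0.6 F_EXX = 48 ksi.
φR_n = 0.75 × 48 × 3.25 = 117 kips.

φR_n ≈ 117 kips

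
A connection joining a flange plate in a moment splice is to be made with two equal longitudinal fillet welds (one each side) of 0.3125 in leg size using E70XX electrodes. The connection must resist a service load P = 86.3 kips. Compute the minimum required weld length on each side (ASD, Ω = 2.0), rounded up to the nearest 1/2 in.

E70XX → F_EXX = 70 ksi.
Throat t_e = 0.707 × 0.3125 = 0.2209 in.
r_n/Ω = (0.6 × 70 × 0.2209) / 2.0 = 4.64 kip/in.
L_req = P / (r_n/Ω) = 86.3 / 4.64 = 18.6 in total.
Per side: 18.6 / 2 = 9.3 in.
Round up → use L = 9.5 in on each side.

L = 9.5 in on each side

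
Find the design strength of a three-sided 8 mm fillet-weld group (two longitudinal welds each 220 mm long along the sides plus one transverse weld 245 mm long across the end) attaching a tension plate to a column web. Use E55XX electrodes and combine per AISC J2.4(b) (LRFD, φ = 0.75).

E55XX → F_EXX = 550 MPa.
t_e = 0.707 × 8 = 5.656 mm.
R_nwl = 0.6 × 550 × 5.656 × 440 × 10⁻³ = 821.3 kN (longitudinal, 2 welds).
R_nwt = 0.6 × 550 × 5.656 × 245 × 10⁻³ = 457.3 kN (transverse, base value).
(i) R_nwl + R_nwt = 1279 kN; (ii) 0.85 R_nwl + 1.5 R_nwt = 1384 kN.
R_n = max = 1384 kN [governs: (ii)]; φR_n = 1038 kN.

φR_n ≈ 1040 kN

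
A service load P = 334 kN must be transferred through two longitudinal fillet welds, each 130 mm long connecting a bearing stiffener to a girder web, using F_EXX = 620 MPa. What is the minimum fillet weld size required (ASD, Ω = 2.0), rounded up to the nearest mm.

Total weld length L = 260 mm.
Required throat t_e = P × Ω / (0.6 F_EXX × L) = 334 × 2.0 / (0.6 × 620 × 260 × 10⁻³) = 6.907 mm.
Required leg w = t_e / 0.707 = 9.769 mm → use 10 mm.

w = 10 mm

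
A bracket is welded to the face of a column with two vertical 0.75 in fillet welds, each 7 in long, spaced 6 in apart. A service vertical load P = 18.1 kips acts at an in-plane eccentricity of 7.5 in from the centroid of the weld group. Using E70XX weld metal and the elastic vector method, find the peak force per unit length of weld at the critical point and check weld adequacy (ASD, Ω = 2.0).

f_max ≈ 4.37 kip/in; adequate

E70XX → F_EXX = 70 ksi.
Total weld length L_w = 14 in. Treat welds as unit-width lines.
Polar moment about centroid: J = 2[d³/12 + d(b/2)²] = 2[7³/12 + 7×3²] = 183.2 in³.
Direct shear f_v = P/L_w = 18.1 / 14 = 1.293 kip/in (vertical).
Torsion M = P·e = 18.1 × 7.5 = 135.75 kip·in.
Critical point at (x, y) = (3, 3.5) from centroid. f_tx = M·y/J = 2.594 kip/in; f_ty = M·x/J = 2.223 kip/in.
Resultant f_max = √[f_tx² + (f_v + f_ty)²] = √[2.594² + (1.293 + 2.223)²] = 4.369 kip/in.
Capacity per unit length: r_n/Ω = (1/2.0) × 0.6 × 70 × (0.707 × 0.75) = 11.14 kip/in.
4.369 ≤ 11.14 → adequate.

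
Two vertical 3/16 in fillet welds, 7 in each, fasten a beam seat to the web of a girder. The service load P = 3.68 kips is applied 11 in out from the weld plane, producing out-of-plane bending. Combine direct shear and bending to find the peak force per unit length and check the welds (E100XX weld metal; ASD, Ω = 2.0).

f_max ≈ 2.49 kip/in; adequate

E100XX → F_EXX = 100 ksi.
L_w = 2 × 7 = 14 in; section modulus (unit throat) S = 2 × L²/6 = 16.33 in².
Direct shear f_v = P/L_w = 3.68/14 = 0.2629 kip/in.
Moment M = P × e = 3.68 × 11 = 40.48 kip·in; bending f_b = M/S = 2.478 kip/in.
f_max = √(f_v² + f_b²) = √(0.2629² + 2.478²) = 2.492 kip/in.
r_n/Ω = (1/2.0) × 0.6 × 100 × (0.707 × 0.1875) = 3.977 kip/in → adequate.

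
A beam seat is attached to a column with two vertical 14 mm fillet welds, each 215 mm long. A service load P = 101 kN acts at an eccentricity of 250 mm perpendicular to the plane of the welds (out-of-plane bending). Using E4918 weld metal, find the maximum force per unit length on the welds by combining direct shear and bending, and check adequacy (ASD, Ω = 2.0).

f_max ≈ 1660 N/mm; NOT adequate

E49XX → F_EXX = 490 MPa.
L_w = 2 × 215 = 430 mm; section modulus (unit throat) S = 2 × L²/6 = 15410 mm².
Direct shear f_v = P/L_w = 101×10³/430 = 234.9 N/mm.
Moment M = P × e = 101×10³ × 250 = 25250000 N·mm; bending f_b = M/S = 1639 N/mm.
f_max = √(f_v² + f_b²) = √(234.9² + 1639²) = 1655 N/mm.
r_n/Ω = (1/2.0) × 0.6 × 490 × (0.707 × 14) = 1455 N/mm → NOT adequate.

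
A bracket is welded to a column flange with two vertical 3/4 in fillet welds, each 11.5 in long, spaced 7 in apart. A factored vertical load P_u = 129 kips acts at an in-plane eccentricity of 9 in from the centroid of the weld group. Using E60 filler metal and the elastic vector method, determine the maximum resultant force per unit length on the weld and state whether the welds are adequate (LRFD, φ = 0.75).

f_max ≈ 18.2 kip/in; NOT adequate

E60XX → F_EXX = 60 ksi.
Total weld length L_w = 23 in. Treat welds as unit-width lines.
Polar moment about centroid: J = 2[d³/12 + d(b/2)²] = 2[11.5³/12 + 11.5×3.5²] = 535.2 in³.
Direct shear f_v = P/L_w = 129 / 23 = 5.609 kip/in (vertical).
Torsion M = P·e = 129 × 9 = 1161 kip·in.
Critical point at (x, y) = (3.5, 5.75) from centroid. f_tx = M·y/J = 12.47 kip/in; f_ty = M·x/J = 7.592 kip/in.
Resultant f_max = √[f_tx² + (f_v + f_ty)²] = √[12.47² + (5.609 + 7.592)²] = 18.16 kip/in.
Capacity per unit length: φr_n = 0.75 × 0.6 × 60 × (0.707 × 0.75) = 14.32 kip/in.
18.16 > 14.32 → NOT adequate.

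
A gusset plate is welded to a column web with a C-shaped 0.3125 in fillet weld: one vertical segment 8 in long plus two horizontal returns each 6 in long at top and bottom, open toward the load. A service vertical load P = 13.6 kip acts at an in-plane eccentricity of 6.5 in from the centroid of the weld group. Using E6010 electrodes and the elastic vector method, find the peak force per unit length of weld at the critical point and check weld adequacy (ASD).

f_max ≈ 2.18 kip/in; adequate

E60XX → F_EXX = 60 ksi.
Total weld length L_w = 20 in. Treat welds as unit-width lines.
Centroid: x̄ = 2×6×3 / 20 = 1.8 in from the vertical weld.
Polar moment about centroid: J = I_x + I_y = [8³/12 + 2×6×4²] + [8×1.8² + 2(6³/12 + 6×1.2²)] = 313.9 in³.
Direct shear f_v = P/L_w = 13.6 / 20 = 0.68 kip/in (vertical).
Torsion M = P·e = 13.6 × 6.5 = 88.4 kip·in.
Critical point at (x, y) = (4.2, 4) from centroid. f_tx = M·y/J = 1.127 kip/in; f_ty = M·x/J = 1.183 kip/in.
Resultant f_max = √[f_tx² + (f_v + f_ty)²] = √[1.127² + (0.68 + 1.183)²] = 2.177 kip/in.
Capacity per unit length: r_n/Ω = (1/2.0) × 0.6 × 60 × (0.707 × 0.3125) = 3.977 kip/in.
2.177 ≤ 3.977 → adequate.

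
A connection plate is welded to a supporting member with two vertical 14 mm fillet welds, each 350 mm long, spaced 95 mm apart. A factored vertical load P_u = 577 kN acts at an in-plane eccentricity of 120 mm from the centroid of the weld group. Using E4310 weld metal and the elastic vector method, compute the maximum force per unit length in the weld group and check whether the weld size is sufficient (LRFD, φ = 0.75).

E43XX → F_EXX = 430 MPa.
Total weld length L_w = 700 mm. Treat welds as unit-width lines.
Polar moment about centroid: J = 2[d³/12 + d(b/2)²] = 2[350³/12 + 350×47.5²] = 8725000 mm³.
Direct shear f_v = P/L_w = 577×10³ / 700 = 824.3 N/mm (vertical).
Torsion M = P·e = 577×10³ × 120 = 69240000 N·mm.
Critical point at (x, y) = (47.5, 175) from centroid. f_tx = M·y/J = 1389 N/mm; f_ty = M·x/J = 376.9 N/mm.
Resultant f_max = √[f_tx² + (f_v + f_ty)²] = √[1389² + (824.3 + 376.9)²] = 1836 N/mm.
Capacity per unit length: φr_n = 0.75 × 0.6 × 430 × (0.707 × 14) = 1915 N/mm.
1836 ≤ 1915 → adequate.

f_max ≈ 1840 N/mm; adequate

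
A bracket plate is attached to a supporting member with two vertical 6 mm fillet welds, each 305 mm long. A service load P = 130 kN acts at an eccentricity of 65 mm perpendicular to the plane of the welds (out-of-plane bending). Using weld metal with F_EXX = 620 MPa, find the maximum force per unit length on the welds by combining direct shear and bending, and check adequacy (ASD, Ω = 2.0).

f_max ≈ 346 N/mm; adequate

L_w = 2 × 305 = 610 mm; section modulus (unit throat) S = 2 × L²/6 = 31010 mm².
Direct shear f_v = P/L_w = 130×10³/610 = 213.1 N/mm.
Moment M = P × e = 130×10³ × 65 = 8450000 N·mm; bending f_b = M/S = 272.5 N/mm.
f_max = √(f_v² + f_b²) = √(213.1² + 272.5²) = 345.9 N/mm.
r_n/Ω = (1/2.0) × 0.6 × 620 × (0.707 × 6) = 789 N/mm → adequate.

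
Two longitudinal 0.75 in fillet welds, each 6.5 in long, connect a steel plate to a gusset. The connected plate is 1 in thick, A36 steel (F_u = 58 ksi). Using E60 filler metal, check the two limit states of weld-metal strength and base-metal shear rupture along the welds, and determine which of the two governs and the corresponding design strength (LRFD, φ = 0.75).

E60XX → F_EXX = 60 ksi.
t_e = 0.707 × 0.75 = 0.5302 in; L = 13 in.
Weld metal: φR_n = 0.75 × 0.6 × 60 × 0.5302 × 13 = 186.1 kip.
Base metal (shear rupture): φR_n = 0.75 × 0.6 × 58 × 1 × 13 = 339.3 kip.
Governing: weld metal.

φR_n ≈ 186 kip (weld metal governs)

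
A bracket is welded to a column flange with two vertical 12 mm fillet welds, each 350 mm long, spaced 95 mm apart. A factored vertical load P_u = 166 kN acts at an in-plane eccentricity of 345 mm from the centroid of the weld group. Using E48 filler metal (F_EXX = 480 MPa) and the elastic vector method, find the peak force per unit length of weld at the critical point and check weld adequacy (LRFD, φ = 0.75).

f_max ≈ 1270 N/mm; adequate

Total weld length L_w = 700 mm. Treat welds as unit-width lines.
Polar moment about centroid: J = 2[d³/12 + d(b/2)²] = 2[350³/12 + 350×47.5²] = 8725000 mm³.
Direct shear f_v = P/L_w = 166×10³ / 700 = 237.1 N/mm (vertical).
Torsion M = P·e = 166×10³ × 345 = 57270000 N·mm.
Critical point at (x, y) = (47.5, 175) from centroid. f_tx = M·y/J = 1149 N/mm; f_ty = M·x/J = 311.8 N/mm.
Resultant f_max = √[f_tx² + (f_v + f_ty)²] = √[1149² + (237.1 + 311.8)²] = 1273 N/mm.
Capacity per unit length: φr_n = 0.75 × 0.6 × 480 × (0.707 × 12) = 1833 N/mm.
1273 ≤ 1833 → adequate.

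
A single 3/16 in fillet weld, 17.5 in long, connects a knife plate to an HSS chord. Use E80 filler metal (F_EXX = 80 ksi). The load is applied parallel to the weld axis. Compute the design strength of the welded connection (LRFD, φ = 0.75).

Effective throat t_e = 0.707 × 0.1875 = 0.1326 in.
Total length L = 17.5 in; A_we = 0.1326 × 17.5 = 2.32 in².
F_nw = 0.6 F_EXX = 0.6 × 80 = 48 ksi.
φR_n = 0.75 × 48 × 2.32 = 83.51 kip.

φR_n ≈ 83.5 kip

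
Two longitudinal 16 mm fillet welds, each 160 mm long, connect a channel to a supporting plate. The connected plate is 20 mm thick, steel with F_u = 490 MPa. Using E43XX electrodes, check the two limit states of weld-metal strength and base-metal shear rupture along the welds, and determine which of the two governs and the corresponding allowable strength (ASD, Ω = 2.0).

E43XX → F_EXX = 430 MPa.
t_e = 0.707 × 16 = 11.31 mm; L = 320 mm.
Weld metal: R_n/Ω = (1/2.0) × 0.6 × 430 × 11.31 × 320 × 10⁻³ = 467 kN.
Base metal (shear rupture): R_n/Ω = (1/2.0) × 0.6 × 490 × 20 × 320 × 10⁻³ = 940.8 kN.
Governing: weld metal.

R_n/Ω ≈ 467 kN (weld metal governs)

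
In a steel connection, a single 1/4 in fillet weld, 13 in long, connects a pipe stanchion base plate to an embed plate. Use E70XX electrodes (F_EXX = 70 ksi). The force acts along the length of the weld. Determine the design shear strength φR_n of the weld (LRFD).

φR_n ≈ 72.4 kips

Effective throat t_e = 0.707 × 0.25 = 0.1767 in.
Total length L = 13 in; A_we = 0.1767 × 13 = 2.298 in².
F_nw = 0.6 F_EXX = 0.6 × 70 = 42 ksi.
φR_n = 0.75 × 42 × 2.298 = 72.38 kips.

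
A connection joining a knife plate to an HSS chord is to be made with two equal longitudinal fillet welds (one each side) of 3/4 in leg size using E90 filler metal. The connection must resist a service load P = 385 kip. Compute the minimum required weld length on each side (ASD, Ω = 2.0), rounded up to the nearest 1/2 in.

L = 13.5 in on each side

E90XX → F_EXX = 90 ksi.
Throat t_e = 0.707 × 0.75 = 0.5302 in.
r_n/Ω = (0.6 × 90 × 0.5302) / 2.0 = 14.32 kip/in.
L_req = P / (r_n/Ω) = 385 / 14.32 = 26.89 in total.
Per side: 26.89 / 2 = 13.45 in.
Round up → use L = 13.5 in on each side.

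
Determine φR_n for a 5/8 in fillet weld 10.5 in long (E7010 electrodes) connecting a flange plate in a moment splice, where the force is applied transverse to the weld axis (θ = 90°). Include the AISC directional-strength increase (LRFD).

E70XX → F_EXX = 70 ksi.
t_e = 0.707 × 0.625 = 0.4419 in; A_we = 0.4419 × 10.5 = 4.64 in².
Directional factor: 1.0 + 0.5 sin^1.5(90°) = 1.5.
F_nw = 0.6 × 70 × 1.5 = 63 ksi.
φR_n = 0.75 × 63 × 4.64 = 219.2 kip.

φR_n ≈ 219 kip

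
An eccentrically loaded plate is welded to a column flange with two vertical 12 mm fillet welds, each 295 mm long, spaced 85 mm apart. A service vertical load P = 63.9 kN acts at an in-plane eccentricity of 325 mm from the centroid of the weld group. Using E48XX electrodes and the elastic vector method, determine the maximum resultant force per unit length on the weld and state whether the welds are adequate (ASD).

f_max ≈ 635 N/mm; adequate

E48XX → F_EXX = 480 MPa.
Total weld length L_w = 590 mm. Treat welds as unit-width lines.
Polar moment about centroid: J = 2[d³/12 + d(b/2)²] = 2[295³/12 + 295×42.5²] = 5344000 mm³.
Direct shear f_v = P/L_w = 63.9×10³ / 590 = 108.3 N/mm (vertical).
Torsion M = P·e = 63.9×10³ × 325 = 20768000 N·mm.
Critical point at (x, y) = (42.5, 147.5) from centroid. f_tx = M·y/J = 573.2 N/mm; f_ty = M·x/J = 165.1 N/mm.
Resultant f_max = √[f_tx² + (f_v + f_ty)²] = √[573.2² + (108.3 + 165.1)²] = 635.1 N/mm.
Capacity per unit length: r_n/Ω = (1/2.0) × 0.6 × 480 × (0.707 × 12) = 1222 N/mm.
635.1 ≤ 1222 → adequate.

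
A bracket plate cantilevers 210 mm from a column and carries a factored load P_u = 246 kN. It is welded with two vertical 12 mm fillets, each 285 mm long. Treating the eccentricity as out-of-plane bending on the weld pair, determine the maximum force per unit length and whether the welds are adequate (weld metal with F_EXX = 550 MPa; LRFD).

L_w = 2 × 285 = 570 mm; section modulus (unit throat) S = 2 × L²/6 = 27080 mm².
Direct shear f_v = P/L_w = 246×10³/570 = 431.6 N/mm.
Moment M = P × e = 246×10³ × 210 = 51660000 N·mm; bending f_b = M/S = 1908 N/mm.
f_max = √(f_v² + f_b²) = √(431.6² + 1908²) = 1956 N/mm.
φr_n = 0.75 × 0.6 × 550 × (0.707 × 12) = 2100 N/mm → adequate.

f_max ≈ 1960 N/mm; adequate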